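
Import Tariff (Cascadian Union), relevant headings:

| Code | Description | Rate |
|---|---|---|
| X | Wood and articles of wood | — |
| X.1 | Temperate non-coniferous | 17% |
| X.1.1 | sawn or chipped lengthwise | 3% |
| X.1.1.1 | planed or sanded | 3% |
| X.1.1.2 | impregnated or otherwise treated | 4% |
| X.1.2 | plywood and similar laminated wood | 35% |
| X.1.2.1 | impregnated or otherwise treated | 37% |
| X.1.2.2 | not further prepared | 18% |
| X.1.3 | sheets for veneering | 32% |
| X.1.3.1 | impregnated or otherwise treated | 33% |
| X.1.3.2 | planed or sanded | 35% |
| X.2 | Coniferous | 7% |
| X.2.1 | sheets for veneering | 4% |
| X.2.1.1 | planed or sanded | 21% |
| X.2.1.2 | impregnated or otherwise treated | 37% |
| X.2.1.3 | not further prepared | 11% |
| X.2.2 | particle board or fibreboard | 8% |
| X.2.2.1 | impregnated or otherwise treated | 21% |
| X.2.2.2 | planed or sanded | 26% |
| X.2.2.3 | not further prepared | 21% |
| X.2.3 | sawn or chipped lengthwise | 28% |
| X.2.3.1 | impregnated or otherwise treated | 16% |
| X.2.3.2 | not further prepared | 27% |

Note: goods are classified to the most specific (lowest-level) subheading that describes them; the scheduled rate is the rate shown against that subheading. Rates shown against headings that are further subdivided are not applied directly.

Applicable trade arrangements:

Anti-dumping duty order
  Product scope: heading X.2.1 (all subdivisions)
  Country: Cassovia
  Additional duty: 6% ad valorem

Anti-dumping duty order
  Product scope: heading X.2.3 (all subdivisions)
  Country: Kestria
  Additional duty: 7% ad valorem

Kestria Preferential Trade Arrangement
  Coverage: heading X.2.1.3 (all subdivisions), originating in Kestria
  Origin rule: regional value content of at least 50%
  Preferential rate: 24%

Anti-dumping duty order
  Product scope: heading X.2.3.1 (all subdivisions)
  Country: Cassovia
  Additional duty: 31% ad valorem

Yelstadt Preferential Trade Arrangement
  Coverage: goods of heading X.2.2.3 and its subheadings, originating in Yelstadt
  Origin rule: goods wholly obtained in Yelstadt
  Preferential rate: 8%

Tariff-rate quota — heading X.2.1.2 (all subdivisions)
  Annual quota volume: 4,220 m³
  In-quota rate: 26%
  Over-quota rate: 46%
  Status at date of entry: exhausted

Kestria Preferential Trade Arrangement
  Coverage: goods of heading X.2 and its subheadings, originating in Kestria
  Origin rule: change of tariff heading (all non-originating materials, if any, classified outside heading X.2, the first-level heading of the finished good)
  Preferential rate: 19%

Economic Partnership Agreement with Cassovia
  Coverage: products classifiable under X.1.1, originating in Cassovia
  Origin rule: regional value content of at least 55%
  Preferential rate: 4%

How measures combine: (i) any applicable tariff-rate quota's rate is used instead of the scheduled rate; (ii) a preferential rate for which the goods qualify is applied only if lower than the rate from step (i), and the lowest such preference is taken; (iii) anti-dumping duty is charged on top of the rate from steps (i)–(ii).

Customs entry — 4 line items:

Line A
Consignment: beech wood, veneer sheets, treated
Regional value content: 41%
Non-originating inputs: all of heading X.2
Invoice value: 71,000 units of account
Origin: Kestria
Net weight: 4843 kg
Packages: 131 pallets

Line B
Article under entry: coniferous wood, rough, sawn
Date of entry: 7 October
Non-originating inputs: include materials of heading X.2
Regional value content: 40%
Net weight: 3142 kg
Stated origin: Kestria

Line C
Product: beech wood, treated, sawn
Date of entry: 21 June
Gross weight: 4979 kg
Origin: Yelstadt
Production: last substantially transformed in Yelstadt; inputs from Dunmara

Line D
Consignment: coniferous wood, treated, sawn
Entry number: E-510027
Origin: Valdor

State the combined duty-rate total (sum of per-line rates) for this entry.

Line A: beech → X.1; veneer sheets → X.1.3; treated → X.1.3.1. Scheduled 33%. Kestria agreement on X.2.1.3: X.1.3.1 not covered; Kestria agreement on X.2: X.1.3.1 not covered. → 33%.
Line B: coniferous → X.2; sawn → X.2.3; rough → X.2.3.2. Scheduled 27%. Kestria agreement on X.2.1.3: X.2.3.2 not covered; Kestria agreement on X.2: CTH not met; anti-dumping (Kestria, X.2.3): +7%; total 27% + 7% = 34%. → 34%.
Line C: beech → X.1; sawn → X.1.1; treated → X.1.1.2. Scheduled 4%. Yelstadt agreement on X.2.2.3: X.1.1.2 not covered. → 4%.
Line D: coniferous → X.2; sawn → X.2.3; treated → X.2.3.1. Scheduled 16%. No special measure applies. → 16%.
Sum: 33% + 34% + 4% + 16% = 87%.

87%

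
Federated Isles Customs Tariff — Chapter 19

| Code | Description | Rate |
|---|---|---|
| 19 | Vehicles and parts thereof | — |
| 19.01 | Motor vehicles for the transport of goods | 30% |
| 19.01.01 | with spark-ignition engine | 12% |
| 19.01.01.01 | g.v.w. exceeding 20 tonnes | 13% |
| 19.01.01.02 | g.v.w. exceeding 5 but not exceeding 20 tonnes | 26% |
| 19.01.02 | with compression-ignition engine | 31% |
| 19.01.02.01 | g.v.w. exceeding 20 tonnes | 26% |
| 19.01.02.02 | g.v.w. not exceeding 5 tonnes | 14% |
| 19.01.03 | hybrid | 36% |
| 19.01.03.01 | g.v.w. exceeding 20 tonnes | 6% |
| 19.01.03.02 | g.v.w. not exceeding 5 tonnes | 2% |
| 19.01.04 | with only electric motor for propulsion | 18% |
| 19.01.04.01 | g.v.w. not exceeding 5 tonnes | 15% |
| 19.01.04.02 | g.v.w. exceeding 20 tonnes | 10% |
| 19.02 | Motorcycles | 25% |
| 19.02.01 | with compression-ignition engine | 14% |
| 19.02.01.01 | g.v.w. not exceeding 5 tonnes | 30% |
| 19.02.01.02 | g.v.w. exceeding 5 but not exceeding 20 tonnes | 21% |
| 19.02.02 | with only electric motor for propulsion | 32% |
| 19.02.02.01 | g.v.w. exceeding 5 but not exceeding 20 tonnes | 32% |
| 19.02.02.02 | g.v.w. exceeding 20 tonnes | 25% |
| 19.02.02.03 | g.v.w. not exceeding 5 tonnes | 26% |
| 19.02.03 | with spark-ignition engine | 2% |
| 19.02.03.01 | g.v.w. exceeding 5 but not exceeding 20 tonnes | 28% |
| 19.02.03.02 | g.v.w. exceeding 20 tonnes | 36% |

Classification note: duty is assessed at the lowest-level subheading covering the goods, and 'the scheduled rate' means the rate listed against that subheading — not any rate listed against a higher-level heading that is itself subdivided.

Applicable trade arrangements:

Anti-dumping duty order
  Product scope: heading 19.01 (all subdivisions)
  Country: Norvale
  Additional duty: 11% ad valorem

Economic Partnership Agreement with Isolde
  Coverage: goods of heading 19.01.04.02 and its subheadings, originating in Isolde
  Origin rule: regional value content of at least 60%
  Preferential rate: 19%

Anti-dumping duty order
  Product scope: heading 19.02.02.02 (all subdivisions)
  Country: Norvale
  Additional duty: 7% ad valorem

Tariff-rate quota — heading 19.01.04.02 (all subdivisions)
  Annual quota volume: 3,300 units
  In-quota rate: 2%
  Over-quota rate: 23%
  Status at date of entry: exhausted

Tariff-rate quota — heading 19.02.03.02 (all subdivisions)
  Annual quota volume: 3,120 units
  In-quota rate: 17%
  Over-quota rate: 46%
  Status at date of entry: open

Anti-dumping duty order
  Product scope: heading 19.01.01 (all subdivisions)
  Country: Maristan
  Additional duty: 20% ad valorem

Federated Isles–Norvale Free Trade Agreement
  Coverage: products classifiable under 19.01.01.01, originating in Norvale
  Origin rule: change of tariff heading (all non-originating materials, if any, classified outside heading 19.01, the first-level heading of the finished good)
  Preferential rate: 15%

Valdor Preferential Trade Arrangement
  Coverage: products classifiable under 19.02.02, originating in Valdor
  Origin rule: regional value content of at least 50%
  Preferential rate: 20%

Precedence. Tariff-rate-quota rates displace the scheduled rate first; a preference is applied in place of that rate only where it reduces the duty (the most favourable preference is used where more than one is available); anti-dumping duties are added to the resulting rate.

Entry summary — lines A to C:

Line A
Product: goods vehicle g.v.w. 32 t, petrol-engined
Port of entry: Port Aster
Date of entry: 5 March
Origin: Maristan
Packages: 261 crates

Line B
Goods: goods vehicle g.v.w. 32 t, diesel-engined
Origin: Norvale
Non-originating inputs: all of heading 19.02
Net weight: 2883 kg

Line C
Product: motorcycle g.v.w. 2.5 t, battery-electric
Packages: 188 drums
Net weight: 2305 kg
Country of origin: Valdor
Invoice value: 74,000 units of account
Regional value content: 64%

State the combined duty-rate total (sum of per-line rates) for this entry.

90%

Line A: goods vehicle → 19.01; petrol-engined → 19.01.01; g.v.w. 32 t → 19.01.01.01. Scheduled 13%. anti-dumping (Maristan, 19.01.01): +20%; total 13% + 20% = 33%. → 33%.
Line B: goods vehicle → 19.01; diesel-engined → 19.01.02; g.v.w. 32 t → 19.01.02.01. Scheduled 26%. Norvale agreement on 19.01.01.01: 19.01.02.01 not covered; anti-dumping (Norvale, 19.01): +11%; total 26% + 11% = 37%. → 37%.
Line C: motorcycle → 19.02; battery-electric → 19.02.02; g.v.w. 2.5 t → 19.02.02.03. Scheduled 26%. Valdor agreement on 19.02.02: RVC ≥ 50% → 20% available; preferential 20%. → 20%.
Sum: 33% + 37% + 20% = 90%.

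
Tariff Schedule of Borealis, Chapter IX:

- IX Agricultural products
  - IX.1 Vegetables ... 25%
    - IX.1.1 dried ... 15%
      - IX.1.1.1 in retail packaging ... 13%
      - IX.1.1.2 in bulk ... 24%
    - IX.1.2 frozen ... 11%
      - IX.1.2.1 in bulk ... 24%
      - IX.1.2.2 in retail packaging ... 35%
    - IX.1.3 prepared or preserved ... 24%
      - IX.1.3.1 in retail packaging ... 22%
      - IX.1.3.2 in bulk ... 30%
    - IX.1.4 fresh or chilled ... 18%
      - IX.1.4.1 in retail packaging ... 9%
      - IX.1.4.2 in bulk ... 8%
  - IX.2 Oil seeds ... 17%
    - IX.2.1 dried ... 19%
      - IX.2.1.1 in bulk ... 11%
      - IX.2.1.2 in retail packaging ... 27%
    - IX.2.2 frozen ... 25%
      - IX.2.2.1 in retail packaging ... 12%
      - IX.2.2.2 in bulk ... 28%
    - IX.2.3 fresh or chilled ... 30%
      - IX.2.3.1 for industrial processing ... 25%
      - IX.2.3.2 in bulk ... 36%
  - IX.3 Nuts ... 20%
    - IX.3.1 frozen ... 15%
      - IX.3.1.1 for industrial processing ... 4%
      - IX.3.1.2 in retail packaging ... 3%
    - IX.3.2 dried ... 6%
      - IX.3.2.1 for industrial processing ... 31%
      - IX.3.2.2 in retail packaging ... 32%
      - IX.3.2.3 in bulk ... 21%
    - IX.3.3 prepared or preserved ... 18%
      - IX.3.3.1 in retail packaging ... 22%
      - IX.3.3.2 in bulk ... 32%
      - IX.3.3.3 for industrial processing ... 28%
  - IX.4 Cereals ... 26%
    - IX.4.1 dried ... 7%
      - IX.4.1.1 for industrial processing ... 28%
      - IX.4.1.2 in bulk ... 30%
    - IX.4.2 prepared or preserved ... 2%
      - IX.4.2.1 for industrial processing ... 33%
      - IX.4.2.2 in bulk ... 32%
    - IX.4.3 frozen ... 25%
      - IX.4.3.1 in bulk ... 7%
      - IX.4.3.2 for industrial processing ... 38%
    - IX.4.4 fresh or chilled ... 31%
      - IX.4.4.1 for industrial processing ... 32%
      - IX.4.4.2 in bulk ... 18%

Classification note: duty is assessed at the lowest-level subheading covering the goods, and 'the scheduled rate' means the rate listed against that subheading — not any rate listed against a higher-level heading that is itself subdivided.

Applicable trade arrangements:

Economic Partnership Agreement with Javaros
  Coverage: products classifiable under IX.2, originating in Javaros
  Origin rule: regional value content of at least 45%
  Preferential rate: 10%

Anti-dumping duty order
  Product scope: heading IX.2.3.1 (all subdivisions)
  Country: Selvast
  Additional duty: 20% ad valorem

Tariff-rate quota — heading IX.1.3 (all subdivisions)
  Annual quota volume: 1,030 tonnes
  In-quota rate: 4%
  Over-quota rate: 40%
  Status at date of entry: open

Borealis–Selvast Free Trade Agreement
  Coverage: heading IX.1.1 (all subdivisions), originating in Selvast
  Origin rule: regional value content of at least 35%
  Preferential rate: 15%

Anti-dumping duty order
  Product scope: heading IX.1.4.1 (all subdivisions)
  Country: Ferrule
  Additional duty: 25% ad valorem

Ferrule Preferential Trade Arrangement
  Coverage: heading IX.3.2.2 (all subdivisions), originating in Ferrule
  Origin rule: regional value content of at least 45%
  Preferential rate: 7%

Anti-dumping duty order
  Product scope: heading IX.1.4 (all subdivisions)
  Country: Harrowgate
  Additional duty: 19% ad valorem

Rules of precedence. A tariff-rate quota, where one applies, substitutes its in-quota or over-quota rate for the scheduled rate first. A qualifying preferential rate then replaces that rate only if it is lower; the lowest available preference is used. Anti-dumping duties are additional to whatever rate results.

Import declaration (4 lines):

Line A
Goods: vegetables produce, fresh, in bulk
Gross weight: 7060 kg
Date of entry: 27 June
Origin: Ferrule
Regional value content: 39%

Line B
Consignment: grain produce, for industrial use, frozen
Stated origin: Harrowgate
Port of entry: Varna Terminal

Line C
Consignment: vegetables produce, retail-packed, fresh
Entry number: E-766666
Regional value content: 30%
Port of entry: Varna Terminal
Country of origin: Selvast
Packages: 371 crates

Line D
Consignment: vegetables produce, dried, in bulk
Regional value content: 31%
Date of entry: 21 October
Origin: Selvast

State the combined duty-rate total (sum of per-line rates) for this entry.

79%

Line A: vegetables → IX.1; fresh → IX.1.4; in bulk → IX.1.4.2. Scheduled 8%. Ferrule agreement on IX.3.2.2: IX.1.4.2 not covered. → 8%.
Line B: grain → IX.4; frozen → IX.4.3; for industrial use → IX.4.3.2. Scheduled 38%. No special measure applies. → 38%.
Line C: vegetables → IX.1; fresh → IX.1.4; retail-packed → IX.1.4.1. Scheduled 9%. Selvast agreement on IX.1.1: IX.1.4.1 not covered. → 9%.
Line D: vegetables → IX.1; dried → IX.1.1; in bulk → IX.1.1.2. Scheduled 24%. Selvast agreement on IX.1.1: RVC < 35%. → 24%.
Sum: 8% + 38% + 9% + 24% = 79%.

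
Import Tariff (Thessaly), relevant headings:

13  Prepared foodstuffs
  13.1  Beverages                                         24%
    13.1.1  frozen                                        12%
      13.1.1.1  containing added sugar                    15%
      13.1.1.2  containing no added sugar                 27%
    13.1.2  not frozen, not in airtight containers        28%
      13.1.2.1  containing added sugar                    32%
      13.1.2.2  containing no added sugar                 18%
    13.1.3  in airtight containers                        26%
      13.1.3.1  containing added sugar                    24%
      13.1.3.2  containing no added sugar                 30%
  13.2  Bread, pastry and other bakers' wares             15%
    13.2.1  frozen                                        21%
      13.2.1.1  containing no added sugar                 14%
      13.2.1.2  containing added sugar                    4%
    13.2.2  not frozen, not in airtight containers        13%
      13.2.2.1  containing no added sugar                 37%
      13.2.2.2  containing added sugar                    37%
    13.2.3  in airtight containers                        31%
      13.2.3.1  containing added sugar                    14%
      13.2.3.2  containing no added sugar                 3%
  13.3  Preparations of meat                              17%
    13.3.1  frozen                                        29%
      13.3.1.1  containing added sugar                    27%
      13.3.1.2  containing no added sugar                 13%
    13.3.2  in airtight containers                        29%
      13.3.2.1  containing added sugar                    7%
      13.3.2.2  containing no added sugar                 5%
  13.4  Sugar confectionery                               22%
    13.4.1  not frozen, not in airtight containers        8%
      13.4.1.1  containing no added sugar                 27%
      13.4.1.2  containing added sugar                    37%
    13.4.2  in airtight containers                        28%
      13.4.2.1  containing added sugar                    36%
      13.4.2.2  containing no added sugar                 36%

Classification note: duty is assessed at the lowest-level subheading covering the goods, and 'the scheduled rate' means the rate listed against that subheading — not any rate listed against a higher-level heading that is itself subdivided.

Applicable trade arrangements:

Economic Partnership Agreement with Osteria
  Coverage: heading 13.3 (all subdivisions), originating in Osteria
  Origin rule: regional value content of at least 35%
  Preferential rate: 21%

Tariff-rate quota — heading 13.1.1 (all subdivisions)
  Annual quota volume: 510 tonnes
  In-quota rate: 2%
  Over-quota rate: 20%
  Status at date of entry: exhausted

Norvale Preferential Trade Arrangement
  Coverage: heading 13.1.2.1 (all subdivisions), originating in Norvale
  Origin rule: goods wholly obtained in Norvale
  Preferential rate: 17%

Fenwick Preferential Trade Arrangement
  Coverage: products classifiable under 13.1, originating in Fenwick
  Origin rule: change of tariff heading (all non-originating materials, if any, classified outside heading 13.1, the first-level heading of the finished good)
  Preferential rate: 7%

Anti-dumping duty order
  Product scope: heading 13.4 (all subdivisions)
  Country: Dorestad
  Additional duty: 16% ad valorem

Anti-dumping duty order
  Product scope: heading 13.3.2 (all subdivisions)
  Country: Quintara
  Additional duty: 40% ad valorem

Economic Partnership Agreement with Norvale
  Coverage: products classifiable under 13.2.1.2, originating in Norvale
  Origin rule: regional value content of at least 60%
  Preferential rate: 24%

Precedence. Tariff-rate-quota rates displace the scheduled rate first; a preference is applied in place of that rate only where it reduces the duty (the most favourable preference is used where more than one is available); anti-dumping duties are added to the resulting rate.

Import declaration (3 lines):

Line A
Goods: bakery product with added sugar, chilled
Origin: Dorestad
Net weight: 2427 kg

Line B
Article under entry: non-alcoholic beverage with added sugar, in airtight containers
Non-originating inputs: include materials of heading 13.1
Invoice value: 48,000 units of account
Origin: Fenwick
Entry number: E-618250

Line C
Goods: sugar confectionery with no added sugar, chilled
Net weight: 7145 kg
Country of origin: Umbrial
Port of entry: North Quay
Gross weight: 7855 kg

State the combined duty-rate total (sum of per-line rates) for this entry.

Line A: bakery product → 13.2; chilled → 13.2.2; with added sugar → 13.2.2.2. Scheduled 37%. No special measure applies. → 37%.
Line B: non-alcoholic beverage → 13.1; in airtight containers → 13.1.3; with added sugar → 13.1.3.1. Scheduled 24%. Fenwick agreement on 13.1: CTH not met. → 24%.
Line C: sugar confectionery → 13.4; chilled → 13.4.1; with no added sugar → 13.4.1.1. Scheduled 27%. No special measure applies. → 27%.
Sum: 37% + 24% + 27% = 88%.

88%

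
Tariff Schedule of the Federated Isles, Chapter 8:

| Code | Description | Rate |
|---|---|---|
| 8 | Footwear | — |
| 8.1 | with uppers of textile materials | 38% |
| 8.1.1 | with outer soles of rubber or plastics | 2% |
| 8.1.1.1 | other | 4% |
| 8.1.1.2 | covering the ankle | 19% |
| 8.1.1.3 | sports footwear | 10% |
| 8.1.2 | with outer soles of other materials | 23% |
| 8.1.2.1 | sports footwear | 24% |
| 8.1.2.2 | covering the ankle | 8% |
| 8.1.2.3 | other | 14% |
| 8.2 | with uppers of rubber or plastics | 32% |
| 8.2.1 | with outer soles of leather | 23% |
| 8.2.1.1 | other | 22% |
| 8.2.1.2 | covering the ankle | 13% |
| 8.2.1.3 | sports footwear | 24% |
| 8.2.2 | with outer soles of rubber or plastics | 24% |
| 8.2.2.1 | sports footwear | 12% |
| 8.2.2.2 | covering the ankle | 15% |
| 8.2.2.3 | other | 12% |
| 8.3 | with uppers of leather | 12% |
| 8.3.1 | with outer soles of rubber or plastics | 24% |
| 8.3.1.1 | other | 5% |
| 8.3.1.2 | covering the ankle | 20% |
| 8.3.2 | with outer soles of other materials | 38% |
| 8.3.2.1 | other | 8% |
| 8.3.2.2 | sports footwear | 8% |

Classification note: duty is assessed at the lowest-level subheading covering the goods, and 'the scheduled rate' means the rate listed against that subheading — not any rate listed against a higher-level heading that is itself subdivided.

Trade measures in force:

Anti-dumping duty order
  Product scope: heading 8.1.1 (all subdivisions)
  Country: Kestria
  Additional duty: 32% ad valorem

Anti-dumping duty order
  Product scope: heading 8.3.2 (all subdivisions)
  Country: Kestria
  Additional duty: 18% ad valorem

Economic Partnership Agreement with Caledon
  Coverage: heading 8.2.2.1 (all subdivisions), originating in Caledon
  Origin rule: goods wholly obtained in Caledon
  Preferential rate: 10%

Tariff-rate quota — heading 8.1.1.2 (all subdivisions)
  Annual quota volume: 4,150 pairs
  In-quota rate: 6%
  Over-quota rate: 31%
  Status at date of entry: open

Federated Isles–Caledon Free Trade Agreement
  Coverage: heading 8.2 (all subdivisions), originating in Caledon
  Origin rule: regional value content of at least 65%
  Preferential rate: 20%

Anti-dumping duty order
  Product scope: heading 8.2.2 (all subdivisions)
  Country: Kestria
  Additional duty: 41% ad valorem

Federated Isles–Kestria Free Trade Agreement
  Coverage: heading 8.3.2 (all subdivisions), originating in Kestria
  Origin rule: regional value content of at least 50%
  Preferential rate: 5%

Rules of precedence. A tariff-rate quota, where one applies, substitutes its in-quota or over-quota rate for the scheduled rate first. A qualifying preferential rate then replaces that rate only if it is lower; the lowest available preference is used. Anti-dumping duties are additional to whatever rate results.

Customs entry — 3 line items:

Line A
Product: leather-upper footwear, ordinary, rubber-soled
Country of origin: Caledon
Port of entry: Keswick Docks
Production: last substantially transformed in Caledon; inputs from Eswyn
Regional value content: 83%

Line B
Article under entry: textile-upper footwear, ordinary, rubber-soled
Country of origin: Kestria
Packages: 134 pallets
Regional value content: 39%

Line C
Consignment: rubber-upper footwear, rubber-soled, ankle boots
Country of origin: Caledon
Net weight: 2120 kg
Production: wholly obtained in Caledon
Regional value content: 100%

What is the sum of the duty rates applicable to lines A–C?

Line A: leather-upper → 8.3; rubber-soled → 8.3.1; ordinary → 8.3.1.1. Scheduled 5%. Caledon agreement on 8.2.2.1: 8.3.1.1 not covered; Caledon agreement on 8.2: 8.3.1.1 not covered. → 5%.
Line B: textile-upper → 8.1; rubber-soled → 8.1.1; ordinary → 8.1.1.1. Scheduled 4%. Kestria agreement on 8.3.2: 8.1.1.1 not covered; anti-dumping (Kestria, 8.1.1): +32%; total 4% + 32% = 36%. → 36%.
Line C: rubber-upper → 8.2; rubber-soled → 8.2.2; ankle boots → 8.2.2.2. Scheduled 15%. Caledon agreement on 8.2.2.1: 8.2.2.2 not covered; Caledon agreement on 8.2: RVC ≥ 65% → 20% available; preference 20% not lower than 15% → no reduction. → 15%.
Sum: 5% + 36% + 15% = 56%.

56%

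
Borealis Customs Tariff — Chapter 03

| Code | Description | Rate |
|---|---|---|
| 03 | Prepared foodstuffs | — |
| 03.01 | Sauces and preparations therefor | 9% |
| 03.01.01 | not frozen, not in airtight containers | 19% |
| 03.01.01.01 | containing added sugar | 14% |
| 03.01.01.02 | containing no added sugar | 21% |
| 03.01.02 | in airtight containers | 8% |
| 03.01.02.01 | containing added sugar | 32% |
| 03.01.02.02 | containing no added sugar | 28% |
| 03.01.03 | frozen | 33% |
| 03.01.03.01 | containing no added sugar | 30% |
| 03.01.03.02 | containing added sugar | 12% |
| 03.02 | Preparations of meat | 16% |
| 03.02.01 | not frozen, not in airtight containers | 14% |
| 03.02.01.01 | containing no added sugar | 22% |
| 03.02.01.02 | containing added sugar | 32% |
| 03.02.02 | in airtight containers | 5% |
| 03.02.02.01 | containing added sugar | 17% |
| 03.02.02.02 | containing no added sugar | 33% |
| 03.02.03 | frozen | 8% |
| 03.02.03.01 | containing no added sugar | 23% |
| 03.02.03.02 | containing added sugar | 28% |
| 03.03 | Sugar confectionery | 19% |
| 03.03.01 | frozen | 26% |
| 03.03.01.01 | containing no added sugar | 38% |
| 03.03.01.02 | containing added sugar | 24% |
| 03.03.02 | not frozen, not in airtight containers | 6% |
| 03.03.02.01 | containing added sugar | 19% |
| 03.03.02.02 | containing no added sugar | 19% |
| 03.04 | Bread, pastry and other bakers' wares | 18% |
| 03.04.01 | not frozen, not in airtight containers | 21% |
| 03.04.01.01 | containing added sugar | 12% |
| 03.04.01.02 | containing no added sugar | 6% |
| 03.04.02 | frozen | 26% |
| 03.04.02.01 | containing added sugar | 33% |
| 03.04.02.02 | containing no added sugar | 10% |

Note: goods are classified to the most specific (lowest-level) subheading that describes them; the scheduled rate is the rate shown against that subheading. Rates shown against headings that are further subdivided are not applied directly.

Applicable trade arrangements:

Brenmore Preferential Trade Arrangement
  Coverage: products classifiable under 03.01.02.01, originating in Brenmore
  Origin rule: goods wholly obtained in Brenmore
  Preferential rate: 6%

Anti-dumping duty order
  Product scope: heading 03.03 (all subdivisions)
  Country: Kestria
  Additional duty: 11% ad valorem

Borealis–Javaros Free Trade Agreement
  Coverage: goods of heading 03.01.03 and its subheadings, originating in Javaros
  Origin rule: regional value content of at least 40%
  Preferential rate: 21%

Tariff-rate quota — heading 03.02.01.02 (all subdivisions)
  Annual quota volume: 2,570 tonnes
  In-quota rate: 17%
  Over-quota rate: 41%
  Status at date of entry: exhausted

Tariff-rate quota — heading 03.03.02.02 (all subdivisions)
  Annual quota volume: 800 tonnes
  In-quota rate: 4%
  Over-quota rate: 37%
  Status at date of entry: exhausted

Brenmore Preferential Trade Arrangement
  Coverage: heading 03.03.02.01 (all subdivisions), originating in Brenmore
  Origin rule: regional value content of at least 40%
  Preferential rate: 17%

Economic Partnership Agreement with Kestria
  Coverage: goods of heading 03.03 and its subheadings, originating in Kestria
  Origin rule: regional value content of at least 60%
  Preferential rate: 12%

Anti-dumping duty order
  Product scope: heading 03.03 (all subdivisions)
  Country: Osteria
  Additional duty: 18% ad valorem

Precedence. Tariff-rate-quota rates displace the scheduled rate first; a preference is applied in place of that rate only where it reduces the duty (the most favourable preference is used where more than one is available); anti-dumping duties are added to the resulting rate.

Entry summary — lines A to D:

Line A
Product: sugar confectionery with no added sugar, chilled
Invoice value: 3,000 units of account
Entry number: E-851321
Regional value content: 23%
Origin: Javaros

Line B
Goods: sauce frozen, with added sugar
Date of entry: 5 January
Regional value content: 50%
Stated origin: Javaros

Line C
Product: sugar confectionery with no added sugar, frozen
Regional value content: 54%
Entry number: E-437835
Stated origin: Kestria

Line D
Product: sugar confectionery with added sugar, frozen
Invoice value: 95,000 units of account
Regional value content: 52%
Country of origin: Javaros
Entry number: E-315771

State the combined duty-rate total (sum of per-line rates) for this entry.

122%

Line A: sugar confectionery → 03.03; chilled → 03.03.02; with no added sugar → 03.03.02.02. Scheduled 19%. quota on 03.03.02.02 exhausted → over-quota 37%; Javaros agreement on 03.01.03: 03.03.02.02 not covered. → 37%.
Line B: sauce → 03.01; frozen → 03.01.03; with added sugar → 03.01.03.02. Scheduled 12%. Javaros agreement on 03.01.03: RVC ≥ 40% → 21% available; preference 21% not lower than 12% → no reduction. → 12%.
Line C: sugar confectionery → 03.03; frozen → 03.03.01; with no added sugar → 03.03.01.01. Scheduled 38%. Kestria agreement on 03.03: RVC < 60%; anti-dumping (Kestria, 03.03): +11%; total 38% + 11% = 49%. → 49%.
Line D: sugar confectionery → 03.03; frozen → 03.03.01; with added sugar → 03.03.01.02. Scheduled 24%. Javaros agreement on 03.01.03: 03.03.01.02 not covered. → 24%.
Sum: 37% + 12% + 49% + 24% = 122%.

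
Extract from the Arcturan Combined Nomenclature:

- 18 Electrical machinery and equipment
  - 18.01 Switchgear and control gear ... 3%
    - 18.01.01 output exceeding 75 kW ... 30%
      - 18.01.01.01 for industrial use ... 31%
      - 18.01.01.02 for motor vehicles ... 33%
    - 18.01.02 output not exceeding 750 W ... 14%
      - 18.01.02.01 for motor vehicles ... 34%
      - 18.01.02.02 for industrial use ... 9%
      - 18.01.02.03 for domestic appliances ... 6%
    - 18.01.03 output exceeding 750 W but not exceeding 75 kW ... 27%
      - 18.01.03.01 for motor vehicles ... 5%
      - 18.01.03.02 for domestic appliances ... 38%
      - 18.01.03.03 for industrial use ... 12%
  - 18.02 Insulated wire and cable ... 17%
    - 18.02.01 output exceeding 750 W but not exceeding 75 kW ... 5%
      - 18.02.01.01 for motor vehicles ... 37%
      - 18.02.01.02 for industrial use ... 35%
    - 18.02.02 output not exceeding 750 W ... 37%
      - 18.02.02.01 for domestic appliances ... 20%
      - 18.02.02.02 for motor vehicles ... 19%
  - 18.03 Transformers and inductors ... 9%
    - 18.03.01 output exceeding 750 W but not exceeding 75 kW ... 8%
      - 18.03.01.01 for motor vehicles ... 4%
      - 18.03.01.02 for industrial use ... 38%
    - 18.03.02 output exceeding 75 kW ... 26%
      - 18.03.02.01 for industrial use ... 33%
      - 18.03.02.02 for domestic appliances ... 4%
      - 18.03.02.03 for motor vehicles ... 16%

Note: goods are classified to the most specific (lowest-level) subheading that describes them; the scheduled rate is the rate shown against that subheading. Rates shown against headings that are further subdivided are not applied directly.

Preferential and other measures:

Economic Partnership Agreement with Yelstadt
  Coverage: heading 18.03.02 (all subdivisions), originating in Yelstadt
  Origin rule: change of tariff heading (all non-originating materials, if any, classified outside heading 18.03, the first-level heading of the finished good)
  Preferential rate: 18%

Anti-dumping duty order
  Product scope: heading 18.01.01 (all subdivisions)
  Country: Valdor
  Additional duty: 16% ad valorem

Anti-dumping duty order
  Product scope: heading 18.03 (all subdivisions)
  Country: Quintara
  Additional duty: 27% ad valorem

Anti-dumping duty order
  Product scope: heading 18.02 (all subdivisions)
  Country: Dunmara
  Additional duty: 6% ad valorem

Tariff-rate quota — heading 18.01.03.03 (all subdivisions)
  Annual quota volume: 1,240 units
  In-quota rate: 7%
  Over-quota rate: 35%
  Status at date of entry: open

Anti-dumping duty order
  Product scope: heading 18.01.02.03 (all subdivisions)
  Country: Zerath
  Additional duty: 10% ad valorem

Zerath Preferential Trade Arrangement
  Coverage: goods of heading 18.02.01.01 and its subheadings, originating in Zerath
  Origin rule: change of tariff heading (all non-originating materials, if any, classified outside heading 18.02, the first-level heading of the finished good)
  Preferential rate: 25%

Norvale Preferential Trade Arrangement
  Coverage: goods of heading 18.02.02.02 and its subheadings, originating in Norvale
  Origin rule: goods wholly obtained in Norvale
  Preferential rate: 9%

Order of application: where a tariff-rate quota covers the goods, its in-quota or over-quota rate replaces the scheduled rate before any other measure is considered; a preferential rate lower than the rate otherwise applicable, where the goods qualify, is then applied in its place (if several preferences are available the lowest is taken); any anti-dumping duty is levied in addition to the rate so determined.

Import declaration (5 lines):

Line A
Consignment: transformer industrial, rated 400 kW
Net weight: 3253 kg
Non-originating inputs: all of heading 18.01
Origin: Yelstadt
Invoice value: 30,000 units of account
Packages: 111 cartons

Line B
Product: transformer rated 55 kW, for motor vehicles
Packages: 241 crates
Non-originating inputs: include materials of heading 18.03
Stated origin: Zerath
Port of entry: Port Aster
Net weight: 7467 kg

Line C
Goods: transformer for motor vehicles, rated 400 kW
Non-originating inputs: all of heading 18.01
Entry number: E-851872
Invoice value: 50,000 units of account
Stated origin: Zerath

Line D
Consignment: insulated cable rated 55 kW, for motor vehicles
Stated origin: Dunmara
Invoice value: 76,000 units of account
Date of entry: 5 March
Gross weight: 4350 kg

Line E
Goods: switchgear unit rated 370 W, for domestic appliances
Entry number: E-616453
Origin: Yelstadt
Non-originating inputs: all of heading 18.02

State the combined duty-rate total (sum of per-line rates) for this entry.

Line A: transformer → 18.03; rated 400 kW → 18.03.02; industrial → 18.03.02.01. Scheduled 33%. Yelstadt agreement on 18.03.02: CTH met → 18% available; preferential 18%. → 18%.
Line B: transformer → 18.03; rated 55 kW → 18.03.01; for motor vehicles → 18.03.01.01. Scheduled 4%. Zerath agreement on 18.02.01.01: 18.03.01.01 not covered. → 4%.
Line C: transformer → 18.03; rated 400 kW → 18.03.02; for motor vehicles → 18.03.02.03. Scheduled 16%. Zerath agreement on 18.02.01.01: 18.03.02.03 not covered. → 16%.
Line D: insulated cable → 18.02; rated 55 kW → 18.02.01; for motor vehicles → 18.02.01.01. Scheduled 37%. anti-dumping (Dunmara, 18.02): +6%; total 37% + 6% = 43%. → 43%.
Line E: switchgear unit → 18.01; rated 370 W → 18.01.02; for domestic appliances → 18.01.02.03. Scheduled 6%. Yelstadt agreement on 18.03.02: 18.01.02.03 not covered. → 6%.
Sum: 18% + 4% + 16% + 43% + 6% = 87%.

87%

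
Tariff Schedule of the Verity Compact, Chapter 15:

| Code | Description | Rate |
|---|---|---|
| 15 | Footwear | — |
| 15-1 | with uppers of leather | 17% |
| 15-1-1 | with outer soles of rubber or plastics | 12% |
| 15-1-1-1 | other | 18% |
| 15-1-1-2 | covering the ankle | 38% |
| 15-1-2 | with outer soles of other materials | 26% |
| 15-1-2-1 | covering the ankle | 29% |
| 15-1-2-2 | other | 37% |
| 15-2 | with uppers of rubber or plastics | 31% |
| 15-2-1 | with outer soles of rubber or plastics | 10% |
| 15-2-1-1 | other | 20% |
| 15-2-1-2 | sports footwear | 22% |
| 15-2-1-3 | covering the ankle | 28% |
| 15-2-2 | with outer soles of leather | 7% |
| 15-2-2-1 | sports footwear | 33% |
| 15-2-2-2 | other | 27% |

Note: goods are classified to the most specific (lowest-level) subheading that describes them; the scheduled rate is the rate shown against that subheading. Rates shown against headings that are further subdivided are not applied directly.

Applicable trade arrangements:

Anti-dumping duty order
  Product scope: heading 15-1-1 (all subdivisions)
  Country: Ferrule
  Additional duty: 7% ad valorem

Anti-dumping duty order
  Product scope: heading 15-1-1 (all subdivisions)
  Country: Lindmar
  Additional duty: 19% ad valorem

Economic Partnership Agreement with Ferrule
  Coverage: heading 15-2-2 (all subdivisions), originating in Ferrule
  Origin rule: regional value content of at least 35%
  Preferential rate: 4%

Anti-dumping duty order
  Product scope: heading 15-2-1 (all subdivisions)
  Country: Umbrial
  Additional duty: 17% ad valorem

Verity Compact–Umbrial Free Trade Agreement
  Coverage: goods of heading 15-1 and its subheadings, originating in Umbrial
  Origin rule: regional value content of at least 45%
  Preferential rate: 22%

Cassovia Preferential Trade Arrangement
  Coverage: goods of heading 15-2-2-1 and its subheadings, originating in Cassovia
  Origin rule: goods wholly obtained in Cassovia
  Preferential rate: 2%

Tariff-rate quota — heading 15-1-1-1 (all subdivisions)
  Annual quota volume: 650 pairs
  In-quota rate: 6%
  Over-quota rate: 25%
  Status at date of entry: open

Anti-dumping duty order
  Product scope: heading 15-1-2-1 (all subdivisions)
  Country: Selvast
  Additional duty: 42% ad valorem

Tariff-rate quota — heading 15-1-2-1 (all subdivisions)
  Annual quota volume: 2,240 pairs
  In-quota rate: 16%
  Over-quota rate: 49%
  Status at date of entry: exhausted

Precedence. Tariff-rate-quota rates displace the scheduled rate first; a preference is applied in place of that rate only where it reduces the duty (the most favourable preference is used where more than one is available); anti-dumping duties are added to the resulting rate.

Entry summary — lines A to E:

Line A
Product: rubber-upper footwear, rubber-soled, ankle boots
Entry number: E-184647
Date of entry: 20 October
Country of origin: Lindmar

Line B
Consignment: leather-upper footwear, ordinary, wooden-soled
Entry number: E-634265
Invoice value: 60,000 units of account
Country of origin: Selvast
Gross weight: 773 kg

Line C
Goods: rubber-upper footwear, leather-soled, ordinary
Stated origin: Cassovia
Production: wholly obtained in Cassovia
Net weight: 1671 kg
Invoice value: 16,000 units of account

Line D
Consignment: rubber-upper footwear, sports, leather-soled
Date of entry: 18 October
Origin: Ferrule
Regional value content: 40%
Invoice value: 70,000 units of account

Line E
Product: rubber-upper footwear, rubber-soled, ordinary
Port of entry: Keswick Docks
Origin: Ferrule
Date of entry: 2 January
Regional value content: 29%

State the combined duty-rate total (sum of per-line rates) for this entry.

116%

Line A: rubber-upper → 15-2; rubber-soled → 15-2-1; ankle boots → 15-2-1-3. Scheduled 28%. No special measure applies. → 28%.
Line B: leather-upper → 15-1; wooden-soled → 15-1-2; ordinary → 15-1-2-2. Scheduled 37%. No special measure applies. → 37%.
Line C: rubber-upper → 15-2; leather-soled → 15-2-2; ordinary → 15-2-2-2. Scheduled 27%. Cassovia agreement on 15-2-2-1: 15-2-2-2 not covered. → 27%.
Line D: rubber-upper → 15-2; leather-soled → 15-2-2; sports → 15-2-2-1. Scheduled 33%. Ferrule agreement on 15-2-2: RVC ≥ 35% → 4% available; preferential 4%. → 4%.
Line E: rubber-upper → 15-2; rubber-soled → 15-2-1; ordinary → 15-2-1-1. Scheduled 20%. Ferrule agreement on 15-2-2: 15-2-1-1 not covered. → 20%.
Sum: 28% + 37% + 27% + 4% + 20% = 116%.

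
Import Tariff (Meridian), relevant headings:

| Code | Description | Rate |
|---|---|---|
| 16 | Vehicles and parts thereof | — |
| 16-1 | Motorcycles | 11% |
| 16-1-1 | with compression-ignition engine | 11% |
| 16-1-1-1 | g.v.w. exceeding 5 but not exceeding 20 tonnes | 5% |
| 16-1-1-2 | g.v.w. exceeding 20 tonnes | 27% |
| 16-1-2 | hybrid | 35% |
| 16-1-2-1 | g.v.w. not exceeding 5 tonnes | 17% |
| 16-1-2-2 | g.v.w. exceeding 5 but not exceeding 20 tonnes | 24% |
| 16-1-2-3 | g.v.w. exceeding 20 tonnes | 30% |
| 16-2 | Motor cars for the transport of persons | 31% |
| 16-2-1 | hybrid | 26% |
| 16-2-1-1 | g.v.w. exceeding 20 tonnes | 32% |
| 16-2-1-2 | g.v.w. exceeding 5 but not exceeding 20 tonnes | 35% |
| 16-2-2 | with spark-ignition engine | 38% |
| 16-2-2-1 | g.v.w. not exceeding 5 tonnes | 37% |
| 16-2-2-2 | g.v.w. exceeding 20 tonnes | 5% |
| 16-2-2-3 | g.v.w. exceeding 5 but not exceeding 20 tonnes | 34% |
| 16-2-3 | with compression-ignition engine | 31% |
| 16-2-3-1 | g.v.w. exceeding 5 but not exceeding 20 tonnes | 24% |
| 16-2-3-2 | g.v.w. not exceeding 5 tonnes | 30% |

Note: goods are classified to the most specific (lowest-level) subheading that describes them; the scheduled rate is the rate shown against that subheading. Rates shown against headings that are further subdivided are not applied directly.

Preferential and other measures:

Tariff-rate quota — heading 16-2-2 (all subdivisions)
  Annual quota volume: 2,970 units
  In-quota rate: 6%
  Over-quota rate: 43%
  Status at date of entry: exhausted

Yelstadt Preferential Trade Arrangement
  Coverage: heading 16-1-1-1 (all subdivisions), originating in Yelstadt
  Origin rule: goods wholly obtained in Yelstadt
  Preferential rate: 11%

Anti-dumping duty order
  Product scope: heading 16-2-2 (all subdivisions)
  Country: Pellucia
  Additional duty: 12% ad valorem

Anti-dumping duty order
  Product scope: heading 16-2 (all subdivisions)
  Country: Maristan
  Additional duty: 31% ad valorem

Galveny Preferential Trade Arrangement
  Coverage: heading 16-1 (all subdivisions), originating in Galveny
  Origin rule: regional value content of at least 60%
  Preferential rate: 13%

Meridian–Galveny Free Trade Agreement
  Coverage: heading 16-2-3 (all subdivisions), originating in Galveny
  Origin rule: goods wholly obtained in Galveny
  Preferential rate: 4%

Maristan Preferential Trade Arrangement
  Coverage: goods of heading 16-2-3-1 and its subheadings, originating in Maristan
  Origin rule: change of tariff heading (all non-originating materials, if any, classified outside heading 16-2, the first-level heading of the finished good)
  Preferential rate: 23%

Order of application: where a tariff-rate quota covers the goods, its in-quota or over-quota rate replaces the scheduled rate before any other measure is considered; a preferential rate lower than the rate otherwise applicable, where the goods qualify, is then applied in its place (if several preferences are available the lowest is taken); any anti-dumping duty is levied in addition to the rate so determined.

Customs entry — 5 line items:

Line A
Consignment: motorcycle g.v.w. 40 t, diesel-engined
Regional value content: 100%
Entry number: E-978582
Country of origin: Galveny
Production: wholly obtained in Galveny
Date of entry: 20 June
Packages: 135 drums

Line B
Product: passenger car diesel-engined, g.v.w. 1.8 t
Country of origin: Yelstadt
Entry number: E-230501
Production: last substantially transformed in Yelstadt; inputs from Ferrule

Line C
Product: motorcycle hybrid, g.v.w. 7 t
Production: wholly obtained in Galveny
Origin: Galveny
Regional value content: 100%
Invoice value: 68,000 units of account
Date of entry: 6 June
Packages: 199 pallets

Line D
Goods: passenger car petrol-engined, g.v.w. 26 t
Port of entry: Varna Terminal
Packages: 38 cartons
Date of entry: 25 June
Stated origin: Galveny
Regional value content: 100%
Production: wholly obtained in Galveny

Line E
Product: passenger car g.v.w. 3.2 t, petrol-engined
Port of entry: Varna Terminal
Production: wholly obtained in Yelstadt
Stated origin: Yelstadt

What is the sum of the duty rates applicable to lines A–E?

142%

Line A: motorcycle → 16-1; diesel-engined → 16-1-1; g.v.w. 40 t → 16-1-1-2. Scheduled 27%. Galveny agreement on 16-1: RVC ≥ 60% → 13% available; Galveny agreement on 16-2-3: 16-1-1-2 not covered; preferential 13%. → 13%.
Line B: passenger car → 16-2; diesel-engined → 16-2-3; g.v.w. 1.8 t → 16-2-3-2. Scheduled 30%. Yelstadt agreement on 16-1-1-1: 16-2-3-2 not covered. → 30%.
Line C: motorcycle → 16-1; hybrid → 16-1-2; g.v.w. 7 t → 16-1-2-2. Scheduled 24%. Galveny agreement on 16-1: RVC ≥ 60% → 13% available; Galveny agreement on 16-2-3: 16-1-2-2 not covered; preferential 13%. → 13%.
Line D: passenger car → 16-2; petrol-engined → 16-2-2; g.v.w. 26 t → 16-2-2-2. Scheduled 5%. quota on 16-2-2 exhausted → over-quota 43%; Galveny agreement on 16-1: 16-2-2-2 not covered; Galveny agreement on 16-2-3: 16-2-2-2 not covered. → 43%.
Line E: passenger car → 16-2; petrol-engined → 16-2-2; g.v.w. 3.2 t → 16-2-2-1. Scheduled 37%. quota on 16-2-2 exhausted → over-quota 43%; Yelstadt agreement on 16-1-1-1: 16-2-2-1 not covered. → 43%.
Sum: 13% + 30% + 13% + 43% + 43% = 142%.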